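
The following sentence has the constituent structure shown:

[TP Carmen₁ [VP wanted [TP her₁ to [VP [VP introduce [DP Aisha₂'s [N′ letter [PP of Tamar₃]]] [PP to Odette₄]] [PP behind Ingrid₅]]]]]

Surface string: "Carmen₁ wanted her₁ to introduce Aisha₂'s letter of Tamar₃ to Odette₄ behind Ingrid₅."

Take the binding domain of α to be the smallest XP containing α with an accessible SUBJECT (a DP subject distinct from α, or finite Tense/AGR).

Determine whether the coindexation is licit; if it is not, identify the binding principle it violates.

Principle B

The two coindexed NPs are *Carmen₁* and *her₁*.
*her₁* is a pronoun. Its binding domain is the matrix TP, whose subject is Carmen₁.
*Carmen₁* c-commands it within that domain and carries the same index.
The pronoun is locally bound → Principle B violation.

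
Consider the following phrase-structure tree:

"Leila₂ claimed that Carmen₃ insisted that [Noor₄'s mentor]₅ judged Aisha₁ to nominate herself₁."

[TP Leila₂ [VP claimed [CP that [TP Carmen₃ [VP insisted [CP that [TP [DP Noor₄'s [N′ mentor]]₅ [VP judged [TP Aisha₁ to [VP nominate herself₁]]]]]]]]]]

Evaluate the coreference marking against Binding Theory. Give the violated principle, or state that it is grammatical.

grammatical

The two coindexed NPs are *Aisha₁* and *herself₁*.
*herself₁* is an anaphor; its binding domain is the embedded TP, whose subject is Aisha₁. *Aisha₁* c-commands it within that domain and shares its index, so Principle A is satisfied.
*Aisha₁* is an R-expression; *herself₁* does not c-command it, and no other NP shares its index, so Principle C is satisfied.
All principles are respected.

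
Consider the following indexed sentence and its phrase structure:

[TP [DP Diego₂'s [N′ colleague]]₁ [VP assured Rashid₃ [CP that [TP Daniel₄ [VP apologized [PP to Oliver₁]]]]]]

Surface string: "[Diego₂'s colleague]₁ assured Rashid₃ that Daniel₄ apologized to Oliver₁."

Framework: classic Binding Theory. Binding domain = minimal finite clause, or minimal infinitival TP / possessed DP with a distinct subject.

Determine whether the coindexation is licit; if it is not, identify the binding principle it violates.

Principle C

The two coindexed NPs are *[Diego₂'s colleague]₁* and *Oliver₁*.
*Oliver₁* is an R-expression. Principle C requires it to be free everywhere.
*[Diego₂'s colleague]₁* c-commands it and carries the same index.
The R-expression is bound → Principle C violation.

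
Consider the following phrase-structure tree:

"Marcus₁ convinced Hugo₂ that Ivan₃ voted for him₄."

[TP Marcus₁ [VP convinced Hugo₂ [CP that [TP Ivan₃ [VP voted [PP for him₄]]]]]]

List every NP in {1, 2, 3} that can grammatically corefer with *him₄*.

*him* is a pronoun, so Principle B applies: it must be free in its binding domain.
Binding domain of *him₄*: the embedded TP, whose subject is Ivan₃.
*Marcus₁* c-commands the pronoun but from outside its binding domain, and is not c-commanded by it → coindexation permitted.
*Hugo₂* c-commands the pronoun but from outside its binding domain, and is not c-commanded by it → coindexation permitted.
*Ivan₃* c-commands the pronoun within its binding domain → coindexation would violate Principle B.

{1, 2}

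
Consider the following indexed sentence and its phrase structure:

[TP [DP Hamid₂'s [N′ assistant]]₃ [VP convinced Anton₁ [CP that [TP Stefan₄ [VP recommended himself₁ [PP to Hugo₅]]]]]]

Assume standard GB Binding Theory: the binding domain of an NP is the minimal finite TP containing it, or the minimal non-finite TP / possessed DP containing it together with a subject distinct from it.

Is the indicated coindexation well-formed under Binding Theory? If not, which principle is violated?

Principle A

The two coindexed NPs are *Anton₁* and *himself₁*.
*himself₁* is an anaphor. Principle A requires it to be bound within its binding domain — the embedded TP, whose subject is Stefan₄.
Within that domain it is c-commanded by *Stefan₄*, which does not share its index.
*Anton₁* does c-command the anaphor, but from outside its binding domain.
The anaphor is unbound in its domain → Principle A violation.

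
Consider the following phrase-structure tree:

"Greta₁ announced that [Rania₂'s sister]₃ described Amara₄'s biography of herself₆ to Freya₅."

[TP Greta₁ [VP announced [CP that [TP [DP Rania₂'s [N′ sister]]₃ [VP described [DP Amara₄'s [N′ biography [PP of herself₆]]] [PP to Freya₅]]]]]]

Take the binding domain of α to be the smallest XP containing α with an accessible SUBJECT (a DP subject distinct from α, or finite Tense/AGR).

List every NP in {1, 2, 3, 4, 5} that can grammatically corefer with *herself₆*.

{4}

*herself* is an anaphor, so Principle A applies: it must be bound in its binding domain.
Binding domain of *herself₆*: the possessed DP, whose subject is Amara₄.
*Greta₁* c-commands the anaphor but is outside its binding domain → cannot satisfy Principle A.
*Rania₂* does not c-command the anaphor → cannot bind it.
*[Rania₂'s sister]₃* c-commands the anaphor but is outside its binding domain → cannot satisfy Principle A.
*Amara₄* c-commands the anaphor within its binding domain → licit binder.
*Freya₅* does not c-command the anaphor → cannot bind it.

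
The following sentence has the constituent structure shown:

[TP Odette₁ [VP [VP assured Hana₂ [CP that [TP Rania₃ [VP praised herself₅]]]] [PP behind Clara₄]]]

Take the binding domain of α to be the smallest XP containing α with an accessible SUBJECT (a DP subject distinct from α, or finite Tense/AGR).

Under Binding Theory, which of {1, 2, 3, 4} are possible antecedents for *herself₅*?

{3}

*herself* is an anaphor, so Principle A applies: it must be bound in its binding domain.
Binding domain of *herself₅*: the embedded TP, whose subject is Rania₃.
*Odette₁* c-commands the anaphor but is outside its binding domain → cannot satisfy Principle A.
*Hana₂* c-commands the anaphor but is outside its binding domain → cannot satisfy Principle A.
*Rania₃* c-commands the anaphor within its binding domain → licit binder.
*Clara₄* does not c-command the anaphor → cannot bind it.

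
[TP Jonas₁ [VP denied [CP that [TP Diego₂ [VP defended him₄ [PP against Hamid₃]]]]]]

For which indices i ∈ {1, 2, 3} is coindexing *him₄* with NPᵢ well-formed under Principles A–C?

{1}

*him* is a pronoun, so Principle B applies: it must be free in its binding domain.
Binding domain of *him₄*: the embedded TP, whose subject is Diego₂.
*Jonas₁* c-commands the pronoun but from outside its binding domain, and is not c-commanded by it → coindexation permitted.
*Diego₂* c-commands the pronoun within its binding domain → coindexation would violate Principle B.
*Hamid₃*: the pronoun c-commands this R-expression → coindexation would violate Principle C on *Hamid₃*.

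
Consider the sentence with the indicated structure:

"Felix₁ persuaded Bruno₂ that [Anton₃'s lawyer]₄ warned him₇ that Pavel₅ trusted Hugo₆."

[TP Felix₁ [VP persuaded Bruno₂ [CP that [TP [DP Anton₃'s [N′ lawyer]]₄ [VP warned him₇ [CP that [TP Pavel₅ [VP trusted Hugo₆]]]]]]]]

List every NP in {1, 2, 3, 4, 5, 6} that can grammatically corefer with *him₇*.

{1, 2, 3}

*him* is a pronoun, so Principle B applies: it must be free in its binding domain.
Binding domain of *him₇*: the embedded TP, whose subject is [Anton₃'s lawyer]₄.
*Felix₁* c-commands the pronoun but from outside its binding domain, and is not c-commanded by it → coindexation permitted.
*Bruno₂* c-commands the pronoun but from outside its binding domain, and is not c-commanded by it → coindexation permitted.
*Anton₃* and the pronoun do not c-command one another → neither Principle B nor Principle C is at stake; coindexation permitted.
*[Anton₃'s lawyer]₄* c-commands the pronoun within its binding domain → coindexation would violate Principle B.
*Pavel₅*: the pronoun c-commands this R-expression → coindexation would violate Principle C on *Pavel₅*.
*Hugo₆*: the pronoun c-commands this R-expression → coindexation would violate Principle C on *Hugo₆*.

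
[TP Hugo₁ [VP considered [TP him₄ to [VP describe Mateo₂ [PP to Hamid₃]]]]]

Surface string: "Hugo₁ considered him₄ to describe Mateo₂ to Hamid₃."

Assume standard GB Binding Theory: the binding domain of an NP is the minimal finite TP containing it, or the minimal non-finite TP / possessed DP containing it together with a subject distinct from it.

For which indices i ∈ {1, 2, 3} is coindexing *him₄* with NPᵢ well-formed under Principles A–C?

*him* is a pronoun, so Principle B applies: it must be free in its binding domain.
Binding domain of *him₄*: the matrix TP, whose subject is Hugo₁.
*Hugo₁* c-commands the pronoun within its binding domain → coindexation would violate Principle B.
*Mateo₂*: the pronoun c-commands this R-expression → coindexation would violate Principle C on *Mateo₂*.
*Hamid₃*: the pronoun c-commands this R-expression → coindexation would violate Principle C on *Hamid₃*.

none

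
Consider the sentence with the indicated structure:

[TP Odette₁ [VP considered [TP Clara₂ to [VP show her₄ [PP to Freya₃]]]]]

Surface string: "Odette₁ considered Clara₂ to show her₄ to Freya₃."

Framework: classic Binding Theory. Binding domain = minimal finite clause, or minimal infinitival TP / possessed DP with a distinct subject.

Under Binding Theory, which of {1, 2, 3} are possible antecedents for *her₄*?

*her* is a pronoun, so Principle B applies: it must be free in its binding domain.
Binding domain of *her₄*: the embedded TP, whose subject is Clara₂.
*Odette₁* c-commands the pronoun but from outside its binding domain, and is not c-commanded by it → coindexation permitted.
*Clara₂* c-commands the pronoun within its binding domain → coindexation would violate Principle B.
*Freya₃*: the pronoun c-commands this R-expression → coindexation would violate Principle C on *Freya₃*.

{1}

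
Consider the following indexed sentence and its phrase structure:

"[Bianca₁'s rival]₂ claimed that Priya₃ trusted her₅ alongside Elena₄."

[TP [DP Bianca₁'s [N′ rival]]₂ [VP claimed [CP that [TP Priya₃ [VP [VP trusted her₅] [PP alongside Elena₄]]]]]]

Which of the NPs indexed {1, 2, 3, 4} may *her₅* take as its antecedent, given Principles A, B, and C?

{1, 2, 4}

*her* is a pronoun, so Principle B applies: it must be free in its binding domain.
Binding domain of *her₅*: the embedded TP, whose subject is Priya₃.
*Bianca₁* and the pronoun do not c-command one another → neither Principle B nor Principle C is at stake; coindexation permitted.
*[Bianca₁'s rival]₂* c-commands the pronoun but from outside its binding domain, and is not c-commanded by it → coindexation permitted.
*Priya₃* c-commands the pronoun within its binding domain → coindexation would violate Principle B.
*Elena₄* and the pronoun do not c-command one another → neither Principle B nor Principle C is at stake; coindexation permitted.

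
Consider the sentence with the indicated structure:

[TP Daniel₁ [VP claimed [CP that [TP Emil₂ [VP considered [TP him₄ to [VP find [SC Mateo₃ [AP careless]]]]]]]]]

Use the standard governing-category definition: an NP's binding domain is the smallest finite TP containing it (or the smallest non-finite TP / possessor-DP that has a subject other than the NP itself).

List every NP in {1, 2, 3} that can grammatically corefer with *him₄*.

{1}

*him* is a pronoun, so Principle B applies: it must be free in its binding domain.
Binding domain of *him₄*: the embedded TP, whose subject is Emil₂.
*Daniel₁* c-commands the pronoun but from outside its binding domain, and is not c-commanded by it → coindexation permitted.
*Emil₂* c-commands the pronoun within its binding domain → coindexation would violate Principle B.
*Mateo₃*: the pronoun c-commands this R-expression → coindexation would violate Principle C on *Mateo₃*.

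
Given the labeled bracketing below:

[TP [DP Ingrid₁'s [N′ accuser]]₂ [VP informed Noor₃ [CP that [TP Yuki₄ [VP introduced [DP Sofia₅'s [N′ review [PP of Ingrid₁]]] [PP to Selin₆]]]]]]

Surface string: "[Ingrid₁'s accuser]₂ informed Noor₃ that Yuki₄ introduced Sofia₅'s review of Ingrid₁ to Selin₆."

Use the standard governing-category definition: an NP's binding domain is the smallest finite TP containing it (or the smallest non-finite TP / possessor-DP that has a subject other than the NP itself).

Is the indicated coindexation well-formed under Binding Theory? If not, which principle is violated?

The two coindexed NPs are *Ingrid₁* and *Ingrid₁*.
*Ingrid₁* is an R-expression; no coindexed NP c-commands it, so Principle C holds.
*Ingrid₁* is an R-expression; *Ingrid₁* does not c-command it, and no other NP shares its index, so Principle C is satisfied.
All principles are respected.

grammatical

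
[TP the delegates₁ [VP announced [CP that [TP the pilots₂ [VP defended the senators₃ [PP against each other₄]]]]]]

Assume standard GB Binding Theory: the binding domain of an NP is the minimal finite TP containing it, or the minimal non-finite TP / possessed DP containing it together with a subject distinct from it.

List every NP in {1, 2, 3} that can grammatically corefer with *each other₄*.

{2, 3}

*each other* is an anaphor, so Principle A applies: it must be bound in its binding domain.
Binding domain of *each other₄*: the embedded TP, whose subject is the pilots₂.
*the delegates₁* c-commands the anaphor but is outside its binding domain → cannot satisfy Principle A.
*the pilots₂* c-commands the anaphor within its binding domain → licit binder.
*the senators₃* c-commands the anaphor within its binding domain → licit binder.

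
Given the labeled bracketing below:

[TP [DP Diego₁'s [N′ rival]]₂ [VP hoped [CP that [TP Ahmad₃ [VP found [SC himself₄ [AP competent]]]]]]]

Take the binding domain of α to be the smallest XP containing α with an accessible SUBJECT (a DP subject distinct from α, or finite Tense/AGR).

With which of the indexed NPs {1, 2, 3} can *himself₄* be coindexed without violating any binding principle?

*himself* is an anaphor, so Principle A applies: it must be bound in its binding domain.
Binding domain of *himself₄*: the embedded TP, whose subject is Ahmad₃.
*Diego₁* does not c-command the anaphor → cannot bind it.
*[Diego₁'s rival]₂* c-commands the anaphor but is outside its binding domain → cannot satisfy Principle A.
*Ahmad₃* c-commands the anaphor within its binding domain → licit binder.

{3}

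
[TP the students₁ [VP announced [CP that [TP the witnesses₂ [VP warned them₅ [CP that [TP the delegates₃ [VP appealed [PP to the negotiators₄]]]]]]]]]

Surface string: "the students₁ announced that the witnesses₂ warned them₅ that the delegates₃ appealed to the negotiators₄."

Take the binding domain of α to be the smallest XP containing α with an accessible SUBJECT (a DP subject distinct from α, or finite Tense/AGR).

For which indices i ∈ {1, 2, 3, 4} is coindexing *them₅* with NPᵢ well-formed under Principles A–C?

*them* is a pronoun, so Principle B applies: it must be free in its binding domain.
Binding domain of *them₅*: the embedded TP, whose subject is the witnesses₂.
*the students₁* c-commands the pronoun but from outside its binding domain, and is not c-commanded by it → coindexation permitted.
*the witnesses₂* c-commands the pronoun within its binding domain → coindexation would violate Principle B.
*the delegates₃*: the pronoun c-commands this R-expression → coindexation would violate Principle C on *the delegates₃*.
*the negotiators₄*: the pronoun c-commands this R-expression → coindexation would violate Principle C on *the negotiators₄*.

{1}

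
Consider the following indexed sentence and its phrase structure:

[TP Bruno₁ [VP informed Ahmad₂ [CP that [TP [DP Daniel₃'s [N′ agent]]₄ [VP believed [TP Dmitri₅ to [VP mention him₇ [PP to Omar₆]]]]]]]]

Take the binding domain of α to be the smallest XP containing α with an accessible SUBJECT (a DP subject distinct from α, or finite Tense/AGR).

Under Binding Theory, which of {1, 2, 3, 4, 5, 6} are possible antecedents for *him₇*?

{1, 2, 3, 4}

*him* is a pronoun, so Principle B applies: it must be free in its binding domain.
Binding domain of *him₇*: the embedded TP, whose subject is Dmitri₅.
*Bruno₁* c-commands the pronoun but from outside its binding domain, and is not c-commanded by it → coindexation permitted.
*Ahmad₂* c-commands the pronoun but from outside its binding domain, and is not c-commanded by it → coindexation permitted.
*Daniel₃* and the pronoun do not c-command one another → neither Principle B nor Principle C is at stake; coindexation permitted.
*[Daniel₃'s agent]₄* c-commands the pronoun but from outside its binding domain, and is not c-commanded by it → coindexation permitted.
*Dmitri₅* c-commands the pronoun within its binding domain → coindexation would violate Principle B.
*Omar₆*: the pronoun c-commands this R-expression → coindexation would violate Principle C on *Omar₆*.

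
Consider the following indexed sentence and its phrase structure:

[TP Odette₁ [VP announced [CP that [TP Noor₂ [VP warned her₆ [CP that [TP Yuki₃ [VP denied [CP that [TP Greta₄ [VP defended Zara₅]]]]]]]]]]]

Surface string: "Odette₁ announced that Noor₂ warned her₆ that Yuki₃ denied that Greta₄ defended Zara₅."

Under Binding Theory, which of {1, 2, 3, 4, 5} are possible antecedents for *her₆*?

{1}

*her* is a pronoun, so Principle B applies: it must be free in its binding domain.
Binding domain of *her₆*: the embedded TP, whose subject is Noor₂.
*Odette₁* c-commands the pronoun but from outside its binding domain, and is not c-commanded by it → coindexation permitted.
*Noor₂* c-commands the pronoun within its binding domain → coindexation would violate Principle B.
*Yuki₃*: the pronoun c-commands this R-expression → coindexation would violate Principle C on *Yuki₃*.
*Greta₄*: the pronoun c-commands this R-expression → coindexation would violate Principle C on *Greta₄*.
*Zara₅*: the pronoun c-commands this R-expression → coindexation would violate Principle C on *Zara₅*.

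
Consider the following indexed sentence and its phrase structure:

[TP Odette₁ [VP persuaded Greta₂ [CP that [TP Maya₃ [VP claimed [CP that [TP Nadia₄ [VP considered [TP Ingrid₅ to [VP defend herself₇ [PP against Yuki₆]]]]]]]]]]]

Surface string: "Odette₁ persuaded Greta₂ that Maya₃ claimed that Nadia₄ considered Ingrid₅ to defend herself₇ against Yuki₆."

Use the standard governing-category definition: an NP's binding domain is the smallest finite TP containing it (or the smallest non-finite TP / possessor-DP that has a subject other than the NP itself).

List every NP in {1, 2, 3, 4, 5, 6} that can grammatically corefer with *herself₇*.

*herself* is an anaphor, so Principle A applies: it must be bound in its binding domain.
Binding domain of *herself₇*: the embedded TP, whose subject is Ingrid₅.
*Odette₁* c-commands the anaphor but is outside its binding domain → cannot satisfy Principle A.
*Greta₂* c-commands the anaphor but is outside its binding domain → cannot satisfy Principle A.
*Maya₃* c-commands the anaphor but is outside its binding domain → cannot satisfy Principle A.
*Nadia₄* c-commands the anaphor but is outside its binding domain → cannot satisfy Principle A.
*Ingrid₅* c-commands the anaphor within its binding domain → licit binder.
*Yuki₆* does not c-command the anaphor → cannot bind it.

{5}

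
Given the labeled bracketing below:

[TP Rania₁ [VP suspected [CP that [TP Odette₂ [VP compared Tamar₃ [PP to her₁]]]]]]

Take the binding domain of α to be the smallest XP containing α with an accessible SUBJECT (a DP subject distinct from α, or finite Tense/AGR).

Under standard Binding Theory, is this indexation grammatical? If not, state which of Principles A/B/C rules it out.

grammatical

The two coindexed NPs are *Rania₁* and *her₁*.
*her₁* is a pronoun; its binding domain is the embedded TP, whose subject is Odette₂. Within that domain it is c-commanded only by *Odette₂*, *Tamar₃*, which carry a different index — the pronoun is free locally, so Principle B holds.
*Rania₁* is an R-expression; *her₁* does not c-command it, and no other NP shares its index, so Principle C is satisfied.
All principles are respected.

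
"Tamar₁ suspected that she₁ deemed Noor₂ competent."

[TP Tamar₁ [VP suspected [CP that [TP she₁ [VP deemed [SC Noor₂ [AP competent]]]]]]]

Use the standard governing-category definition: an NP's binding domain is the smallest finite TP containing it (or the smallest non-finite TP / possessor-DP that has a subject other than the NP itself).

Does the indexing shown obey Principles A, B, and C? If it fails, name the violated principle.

grammatical

The two coindexed NPs are *Tamar₁* and *she₁*.
*she₁* is a pronoun; nothing c-commands it within its binding domain (the embedded TP.), so Principle B holds trivially.
*Tamar₁* is an R-expression; *she₁* does not c-command it, and no other NP shares its index, so Principle C is satisfied.
All principles are respected.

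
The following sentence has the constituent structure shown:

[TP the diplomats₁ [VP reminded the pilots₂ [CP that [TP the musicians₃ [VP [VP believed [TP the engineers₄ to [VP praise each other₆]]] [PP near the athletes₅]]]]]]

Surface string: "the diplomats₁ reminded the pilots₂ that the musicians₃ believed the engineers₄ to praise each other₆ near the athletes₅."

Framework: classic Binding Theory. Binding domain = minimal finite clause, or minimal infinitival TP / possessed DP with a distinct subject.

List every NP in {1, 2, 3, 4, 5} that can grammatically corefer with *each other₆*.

*each other* is an anaphor, so Principle A applies: it must be bound in its binding domain.
Binding domain of *each other₆*: the embedded TP, whose subject is the engineers₄.
*the diplomats₁* c-commands the anaphor but is outside its binding domain → cannot satisfy Principle A.
*the pilots₂* c-commands the anaphor but is outside its binding domain → cannot satisfy Principle A.
*the musicians₃* c-commands the anaphor but is outside its binding domain → cannot satisfy Principle A.
*the engineers₄* c-commands the anaphor within its binding domain → licit binder.
*the athletes₅* does not c-command the anaphor → cannot bind it.

{4}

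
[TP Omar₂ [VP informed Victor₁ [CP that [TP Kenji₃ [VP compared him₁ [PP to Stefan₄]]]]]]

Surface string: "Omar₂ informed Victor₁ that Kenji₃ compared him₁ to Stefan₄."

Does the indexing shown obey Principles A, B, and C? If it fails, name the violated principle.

The two coindexed NPs are *Victor₁* and *him₁*.
*him₁* is a pronoun; its binding domain is the embedded TP, whose subject is Kenji₃. Within that domain it is c-commanded only by *Kenji₃*, which carries a different index — the pronoun is free locally, so Principle B holds.
*Victor₁* is an R-expression; *him₁* does not c-command it, and no other NP shares its index, so Principle C is satisfied.
All principles are respected.

grammatical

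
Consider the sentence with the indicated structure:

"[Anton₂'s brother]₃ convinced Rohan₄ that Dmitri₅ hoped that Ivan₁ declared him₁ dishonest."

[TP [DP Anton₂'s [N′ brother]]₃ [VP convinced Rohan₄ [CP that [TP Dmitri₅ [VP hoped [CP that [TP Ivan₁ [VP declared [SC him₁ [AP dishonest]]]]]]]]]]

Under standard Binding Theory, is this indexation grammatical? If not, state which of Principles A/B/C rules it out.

Principle B

The two coindexed NPs are *Ivan₁* and *him₁*.
*him₁* is a pronoun. Its binding domain is the embedded TP, whose subject is Ivan₁.
*Ivan₁* c-commands it within that domain and carries the same index.
The pronoun is locally bound → Principle B violation.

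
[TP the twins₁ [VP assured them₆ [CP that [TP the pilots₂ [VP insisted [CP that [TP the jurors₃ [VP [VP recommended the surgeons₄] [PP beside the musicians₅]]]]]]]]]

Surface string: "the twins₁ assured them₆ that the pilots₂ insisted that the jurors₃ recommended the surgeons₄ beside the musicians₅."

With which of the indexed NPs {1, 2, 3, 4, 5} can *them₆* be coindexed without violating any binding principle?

*them* is a pronoun, so Principle B applies: it must be free in its binding domain.
Binding domain of *them₆*: the matrix TP, whose subject is the twins₁.
*the twins₁* c-commands the pronoun within its binding domain → coindexation would violate Principle B.
*the pilots₂*: the pronoun c-commands this R-expression → coindexation would violate Principle C on *the pilots₂*.
*the jurors₃*: the pronoun c-commands this R-expression → coindexation would violate Principle C on *the jurors₃*.
*the surgeons₄*: the pronoun c-commands this R-expression → coindexation would violate Principle C on *the surgeons₄*.
*the musicians₅*: the pronoun c-commands this R-expression → coindexation would violate Principle C on *the musicians₅*.

none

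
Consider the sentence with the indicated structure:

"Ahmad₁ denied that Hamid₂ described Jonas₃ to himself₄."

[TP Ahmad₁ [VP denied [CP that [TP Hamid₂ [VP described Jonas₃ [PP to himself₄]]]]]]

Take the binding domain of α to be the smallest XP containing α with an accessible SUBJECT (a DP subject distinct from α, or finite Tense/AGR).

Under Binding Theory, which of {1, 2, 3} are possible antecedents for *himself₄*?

*himself* is an anaphor, so Principle A applies: it must be bound in its binding domain.
Binding domain of *himself₄*: the embedded TP, whose subject is Hamid₂.
*Ahmad₁* c-commands the anaphor but is outside its binding domain → cannot satisfy Principle A.
*Hamid₂* c-commands the anaphor within its binding domain → licit binder.
*Jonas₃* c-commands the anaphor within its binding domain → licit binder.

{2, 3}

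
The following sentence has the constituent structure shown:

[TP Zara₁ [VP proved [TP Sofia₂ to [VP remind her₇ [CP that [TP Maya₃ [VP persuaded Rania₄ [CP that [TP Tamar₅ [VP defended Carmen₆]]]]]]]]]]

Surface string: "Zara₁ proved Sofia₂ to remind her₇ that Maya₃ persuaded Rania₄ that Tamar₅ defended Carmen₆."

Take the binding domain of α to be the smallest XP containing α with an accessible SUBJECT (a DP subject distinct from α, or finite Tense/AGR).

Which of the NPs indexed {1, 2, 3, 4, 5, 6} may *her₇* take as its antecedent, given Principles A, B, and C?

{1}

*her* is a pronoun, so Principle B applies: it must be free in its binding domain.
Binding domain of *her₇*: the embedded TP, whose subject is Sofia₂.
*Zara₁* c-commands the pronoun but from outside its binding domain, and is not c-commanded by it → coindexation permitted.
*Sofia₂* c-commands the pronoun within its binding domain → coindexation would violate Principle B.
*Maya₃*: the pronoun c-commands this R-expression → coindexation would violate Principle C on *Maya₃*.
*Rania₄*: the pronoun c-commands this R-expression → coindexation would violate Principle C on *Rania₄*.
*Tamar₅*: the pronoun c-commands this R-expression → coindexation would violate Principle C on *Tamar₅*.
*Carmen₆*: the pronoun c-commands this R-expression → coindexation would violate Principle C on *Carmen₆*.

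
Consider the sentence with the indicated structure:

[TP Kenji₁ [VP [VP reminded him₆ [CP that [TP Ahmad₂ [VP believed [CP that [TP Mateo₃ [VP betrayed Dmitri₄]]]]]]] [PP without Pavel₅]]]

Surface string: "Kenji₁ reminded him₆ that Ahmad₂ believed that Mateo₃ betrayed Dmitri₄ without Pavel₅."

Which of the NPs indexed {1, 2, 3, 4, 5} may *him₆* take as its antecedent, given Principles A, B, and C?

*him* is a pronoun, so Principle B applies: it must be free in its binding domain.
Binding domain of *him₆*: the matrix TP, whose subject is Kenji₁.
*Kenji₁* c-commands the pronoun within its binding domain → coindexation would violate Principle B.
*Ahmad₂*: the pronoun c-commands this R-expression → coindexation would violate Principle C on *Ahmad₂*.
*Mateo₃*: the pronoun c-commands this R-expression → coindexation would violate Principle C on *Mateo₃*.
*Dmitri₄*: the pronoun c-commands this R-expression → coindexation would violate Principle C on *Dmitri₄*.
*Pavel₅* and the pronoun do not c-command one another → neither Principle B nor Principle C is at stake; coindexation permitted.

{5}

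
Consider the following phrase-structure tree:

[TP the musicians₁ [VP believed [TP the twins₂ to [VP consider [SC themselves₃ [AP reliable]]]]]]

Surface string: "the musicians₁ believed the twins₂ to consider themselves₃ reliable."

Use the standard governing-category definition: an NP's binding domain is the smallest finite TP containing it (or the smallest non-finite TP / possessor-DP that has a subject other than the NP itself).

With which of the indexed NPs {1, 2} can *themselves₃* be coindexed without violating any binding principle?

{2}

*themselves* is an anaphor, so Principle A applies: it must be bound in its binding domain.
Binding domain of *themselves₃*: the embedded TP, whose subject is the twins₂.
*the musicians₁* c-commands the anaphor but is outside its binding domain → cannot satisfy Principle A.
*the twins₂* c-commands the anaphor within its binding domain → licit binder.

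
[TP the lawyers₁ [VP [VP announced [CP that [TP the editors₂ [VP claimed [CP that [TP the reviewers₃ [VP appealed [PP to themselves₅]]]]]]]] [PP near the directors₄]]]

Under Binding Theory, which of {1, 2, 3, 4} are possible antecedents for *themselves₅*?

{3}

*themselves* is an anaphor, so Principle A applies: it must be bound in its binding domain.
Binding domain of *themselves₅*: the embedded TP, whose subject is the reviewers₃.
*the lawyers₁* c-commands the anaphor but is outside its binding domain → cannot satisfy Principle A.
*the editors₂* c-commands the anaphor but is outside its binding domain → cannot satisfy Principle A.
*the reviewers₃* c-commands the anaphor within its binding domain → licit binder.
*the directors₄* does not c-command the anaphor → cannot bind it.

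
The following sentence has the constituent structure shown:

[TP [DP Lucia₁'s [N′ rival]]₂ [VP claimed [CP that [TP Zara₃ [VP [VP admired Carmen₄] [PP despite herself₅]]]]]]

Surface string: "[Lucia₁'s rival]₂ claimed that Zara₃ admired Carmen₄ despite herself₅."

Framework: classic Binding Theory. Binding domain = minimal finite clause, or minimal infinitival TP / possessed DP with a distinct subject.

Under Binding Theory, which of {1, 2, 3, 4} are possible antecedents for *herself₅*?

{3}

*herself* is an anaphor, so Principle A applies: it must be bound in its binding domain.
Binding domain of *herself₅*: the embedded TP, whose subject is Zara₃.
*Lucia₁* does not c-command the anaphor → cannot bind it.
*[Lucia₁'s rival]₂* c-commands the anaphor but is outside its binding domain → cannot satisfy Principle A.
*Zara₃* c-commands the anaphor within its binding domain → licit binder.
*Carmen₄* does not c-command the anaphor → cannot bind it.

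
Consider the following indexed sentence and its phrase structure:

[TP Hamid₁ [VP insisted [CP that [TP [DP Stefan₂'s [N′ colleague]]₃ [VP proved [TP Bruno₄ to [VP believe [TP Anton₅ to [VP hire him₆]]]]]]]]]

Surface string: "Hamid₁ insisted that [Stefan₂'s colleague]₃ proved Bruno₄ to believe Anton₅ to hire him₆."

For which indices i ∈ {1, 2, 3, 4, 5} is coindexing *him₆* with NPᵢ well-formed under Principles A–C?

*him* is a pronoun, so Principle B applies: it must be free in its binding domain.
Binding domain of *him₆*: the embedded TP, whose subject is Anton₅.
*Hamid₁* c-commands the pronoun but from outside its binding domain, and is not c-commanded by it → coindexation permitted.
*Stefan₂* and the pronoun do not c-command one another → neither Principle B nor Principle C is at stake; coindexation permitted.
*[Stefan₂'s colleague]₃* c-commands the pronoun but from outside its binding domain, and is not c-commanded by it → coindexation permitted.
*Bruno₄* c-commands the pronoun but from outside its binding domain, and is not c-commanded by it → coindexation permitted.
*Anton₅* c-commands the pronoun within its binding domain → coindexation would violate Principle B.

{1, 2, 3, 4}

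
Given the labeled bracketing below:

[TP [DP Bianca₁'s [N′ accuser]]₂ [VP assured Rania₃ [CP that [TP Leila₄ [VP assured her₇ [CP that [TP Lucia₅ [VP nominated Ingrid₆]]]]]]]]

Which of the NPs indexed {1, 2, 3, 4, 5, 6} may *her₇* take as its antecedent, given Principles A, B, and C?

*her* is a pronoun, so Principle B applies: it must be free in its binding domain.
Binding domain of *her₇*: the embedded TP, whose subject is Leila₄.
*Bianca₁* and the pronoun do not c-command one another → neither Principle B nor Principle C is at stake; coindexation permitted.
*[Bianca₁'s accuser]₂* c-commands the pronoun but from outside its binding domain, and is not c-commanded by it → coindexation permitted.
*Rania₃* c-commands the pronoun but from outside its binding domain, and is not c-commanded by it → coindexation permitted.
*Leila₄* c-commands the pronoun within its binding domain → coindexation would violate Principle B.
*Lucia₅*: the pronoun c-commands this R-expression → coindexation would violate Principle C on *Lucia₅*.
*Ingrid₆*: the pronoun c-commands this R-expression → coindexation would violate Principle C on *Ingrid₆*.

{1, 2, 3}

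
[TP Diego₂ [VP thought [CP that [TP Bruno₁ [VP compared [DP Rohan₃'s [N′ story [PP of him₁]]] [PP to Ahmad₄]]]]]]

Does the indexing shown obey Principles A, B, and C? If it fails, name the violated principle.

grammatical

The two coindexed NPs are *Bruno₁* and *him₁*.
*him₁* is a pronoun; its binding domain is the possessed DP, whose subject is Rohan₃. Within that domain it is c-commanded only by *Rohan₃*, which carries a different index — the pronoun is free locally, so Principle B holds.
*Bruno₁* is an R-expression; *him₁* does not c-command it, and no other NP shares its index, so Principle C is satisfied.
All principles are respected.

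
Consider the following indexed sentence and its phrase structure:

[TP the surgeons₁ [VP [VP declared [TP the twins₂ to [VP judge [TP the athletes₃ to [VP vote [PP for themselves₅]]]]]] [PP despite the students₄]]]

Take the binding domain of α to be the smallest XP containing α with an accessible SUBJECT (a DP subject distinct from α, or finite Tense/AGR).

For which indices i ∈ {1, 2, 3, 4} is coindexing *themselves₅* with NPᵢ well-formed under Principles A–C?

{3}

*themselves* is an anaphor, so Principle A applies: it must be bound in its binding domain.
Binding domain of *themselves₅*: the embedded TP, whose subject is the athletes₃.
*the surgeons₁* c-commands the anaphor but is outside its binding domain → cannot satisfy Principle A.
*the twins₂* c-commands the anaphor but is outside its binding domain → cannot satisfy Principle A.
*the athletes₃* c-commands the anaphor within its binding domain → licit binder.
*the students₄* does not c-command the anaphor → cannot bind it.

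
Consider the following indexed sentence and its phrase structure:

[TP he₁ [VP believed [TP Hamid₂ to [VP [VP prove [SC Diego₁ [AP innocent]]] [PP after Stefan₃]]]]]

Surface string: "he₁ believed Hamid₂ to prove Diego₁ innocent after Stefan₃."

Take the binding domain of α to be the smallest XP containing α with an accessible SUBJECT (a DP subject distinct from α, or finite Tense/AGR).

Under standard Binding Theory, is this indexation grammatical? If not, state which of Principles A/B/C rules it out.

Principle C

The two coindexed NPs are *he₁* and *Diego₁*.
*Diego₁* is an R-expression. Principle C requires it to be free everywhere.
*he₁* c-commands it and carries the same index.
The R-expression is bound → Principle C violation.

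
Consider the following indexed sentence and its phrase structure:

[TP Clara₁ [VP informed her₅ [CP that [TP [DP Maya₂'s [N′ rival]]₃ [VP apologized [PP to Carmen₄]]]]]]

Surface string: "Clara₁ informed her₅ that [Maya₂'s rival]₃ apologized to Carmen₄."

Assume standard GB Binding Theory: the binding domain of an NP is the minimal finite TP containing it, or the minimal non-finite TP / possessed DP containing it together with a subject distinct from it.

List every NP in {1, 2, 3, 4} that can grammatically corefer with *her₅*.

none

*her* is a pronoun, so Principle B applies: it must be free in its binding domain.
Binding domain of *her₅*: the matrix TP, whose subject is Clara₁.
*Clara₁* c-commands the pronoun within its binding domain → coindexation would violate Principle B.
*Maya₂*: the pronoun c-commands this R-expression → coindexation would violate Principle C on *Maya₂*.
*[Maya₂'s rival]₃*: the pronoun c-commands this R-expression → coindexation would violate Principle C on *[Maya₂'s rival]₃*.
*Carmen₄*: the pronoun c-commands this R-expression → coindexation would violate Principle C on *Carmen₄*.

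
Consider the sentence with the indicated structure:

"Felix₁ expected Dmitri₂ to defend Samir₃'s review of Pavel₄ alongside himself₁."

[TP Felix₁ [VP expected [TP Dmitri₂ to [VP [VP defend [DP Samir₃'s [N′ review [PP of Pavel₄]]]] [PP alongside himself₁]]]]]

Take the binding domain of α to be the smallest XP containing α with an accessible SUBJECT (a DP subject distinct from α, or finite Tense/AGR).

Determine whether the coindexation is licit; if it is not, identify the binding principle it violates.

The two coindexed NPs are *Felix₁* and *himself₁*.
*himself₁* is an anaphor. Principle A requires it to be bound within its binding domain — the embedded TP, whose subject is Dmitri₂.
Within that domain it is c-commanded by *Dmitri₂*, which does not share its index.
*Felix₁* does c-command the anaphor, but from outside its binding domain.
The anaphor is unbound in its domain → Principle A violation.

Principle A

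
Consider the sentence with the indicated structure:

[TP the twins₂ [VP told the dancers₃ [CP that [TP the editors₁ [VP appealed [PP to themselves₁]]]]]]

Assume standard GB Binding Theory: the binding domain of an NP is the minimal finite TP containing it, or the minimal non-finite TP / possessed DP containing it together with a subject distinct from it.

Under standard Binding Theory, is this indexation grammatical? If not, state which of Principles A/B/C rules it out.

grammatical

The two coindexed NPs are *the editors₁* and *themselves₁*.
*themselves₁* is an anaphor; its binding domain is the embedded TP, whose subject is the editors₁. *the editors₁* c-commands it within that domain and shares its index, so Principle A is satisfied.
*the editors₁* is an R-expression; *themselves₁* does not c-command it, and no other NP shares its index, so Principle C is satisfied.
All principles are respected.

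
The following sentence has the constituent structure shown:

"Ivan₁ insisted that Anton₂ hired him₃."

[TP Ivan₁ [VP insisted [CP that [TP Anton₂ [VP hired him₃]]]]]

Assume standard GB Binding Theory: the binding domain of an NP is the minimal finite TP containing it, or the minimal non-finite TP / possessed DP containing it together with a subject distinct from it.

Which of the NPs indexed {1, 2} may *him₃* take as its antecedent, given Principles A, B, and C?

{1}

*him* is a pronoun, so Principle B applies: it must be free in its binding domain.
Binding domain of *him₃*: the embedded TP, whose subject is Anton₂.
*Ivan₁* c-commands the pronoun but from outside its binding domain, and is not c-commanded by it → coindexation permitted.
*Anton₂* c-commands the pronoun within its binding domain → coindexation would violate Principle B.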